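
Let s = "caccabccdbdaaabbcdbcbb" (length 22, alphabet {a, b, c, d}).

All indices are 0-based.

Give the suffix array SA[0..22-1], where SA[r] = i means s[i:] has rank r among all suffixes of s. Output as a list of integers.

rank | idx | suffix
   0 |  11 | aaabbcdbcbb
   1 |  12 | aabbcdbcbb
   2 |  13 | abbcdbcbb
   3 |   4 | abccdbdaaabbcdbcbb
   4 |   1 | accabccdbdaaabbcdbcbb
   5 |  21 | b
   6 |  20 | bb
   7 |  14 | bbcdbcbb
   8 |  18 | bcbb
   9 |   5 | bccdbdaaabbcdbcbb
  10 |  15 | bcdbcbb
  11 |   9 | bdaaabbcdbcbb
  12 |   3 | cabccdbdaaabbcdbcbb
  13 |   0 | caccabccdbdaaabbcdbcbb
  14 |  19 | cbb
  15 |   2 | ccabccdbdaaabbcdbcbb
  16 |   6 | ccdbdaaabbcdbcbb
  17 |  16 | cdbcbb
  18 |   7 | cdbdaaabbcdbcbb
  19 |  10 | daaabbcdbcbb
  20 |  17 | dbcbb
  21 |   8 | dbdaaabbcdbcbb

[11, 12, 13, 4, 1, 21, 20, 14, 18, 5, 15, 9, 3, 0, 19, 2, 6, 16, 7, 10, 17, 8]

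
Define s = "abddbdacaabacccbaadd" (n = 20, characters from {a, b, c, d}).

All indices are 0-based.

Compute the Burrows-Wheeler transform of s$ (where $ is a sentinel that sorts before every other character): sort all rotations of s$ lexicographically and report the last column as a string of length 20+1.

dcba$dbacadaaccadbdab

rank  rotation               last
    0  $abddbdacaabacccbaadd  d
    1  aabacccbaadd$abddbdac  c
    2  aadd$abddbdacaabacccb  b
    3  abacccbaadd$abddbdaca  a
    4  abddbdacaabacccbaadd$  $
    5  acaabacccbaadd$abddbd  d
    6  acccbaadd$abddbdacaab  b
    7  add$abddbdacaabacccba  a
    8  baadd$abddbdacaabaccc  c
    9  bacccbaadd$abddbdacaa  a
   10  bdacaabacccbaadd$abdd  d
   11  bddbdacaabacccbaadd$a  a
   12  caabacccbaadd$abddbda  a
   13  cbaadd$abddbdacaabacc  c
   14  ccbaadd$abddbdacaabac  c
   15  cccbaadd$abddbdacaaba  a
   16  d$abddbdacaabacccbaad  d
   17  dacaabacccbaadd$abddb  b
   18  dbdacaabacccbaadd$abd  d
   19  dd$abddbdacaabacccbaa  a
   20  ddbdacaabacccbaadd$ab  b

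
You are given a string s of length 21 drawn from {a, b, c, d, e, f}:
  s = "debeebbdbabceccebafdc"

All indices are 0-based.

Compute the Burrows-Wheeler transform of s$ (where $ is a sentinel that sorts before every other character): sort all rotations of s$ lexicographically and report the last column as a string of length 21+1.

rank  rotation                last
    0  $debeebbdbabceccebafdc  c
    1  abceccebafdc$debeebbdb  b
    2  afdc$debeebbdbabcecceb  b
    3  babceccebafdc$debeebbd  d
    4  bafdc$debeebbdbabcecce  e
    5  bbdbabceccebafdc$debee  e
    6  bceccebafdc$debeebbdba  a
    7  bdbabceccebafdc$debeeb  b
    8  beebbdbabceccebafdc$de  e
    9  c$debeebbdbabceccebafd  d
   10  ccebafdc$debeebbdbabce  e
   11  cebafdc$debeebbdbabcec  c
   12  ceccebafdc$debeebbdbab  b
   13  dbabceccebafdc$debeebb  b
   14  dc$debeebbdbabceccebaf  f
   15  debeebbdbabceccebafdc$  $
   16  ebafdc$debeebbdbabcecc  c
   17  ebbdbabceccebafdc$debe  e
   18  ebeebbdbabceccebafdc$d  d
   19  eccebafdc$debeebbdbabc  c
   20  eebbdbabceccebafdc$deb  b
   21  fdc$debeebbdbabcecceba  a

cbbdeeabedecbbf$cedcba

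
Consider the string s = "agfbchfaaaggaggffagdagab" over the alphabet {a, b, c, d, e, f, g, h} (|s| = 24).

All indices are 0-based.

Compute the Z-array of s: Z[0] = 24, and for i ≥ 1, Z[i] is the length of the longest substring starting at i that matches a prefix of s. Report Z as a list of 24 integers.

[24, 0, 0, 0, 0, 0, 0, 1, 1, 2, 0, 0, 2, 0, 0, 0, 0, 2, 0, 0, 2, 0, 1, 0]

Z[0]=24
i=1: fresh scan; Z[1]=0
i=2: fresh scan; Z[2]=0
i=3: fresh scan; Z[3]=0
i=4: fresh scan; Z[4]=0
i=5: fresh scan; Z[5]=0
i=6: fresh scan; Z[6]=0
i=7: fresh scan; Z[7]=1 grow→box=[7,8)
i=8: fresh scan; Z[8]=1 grow→box=[8,9)
i=9: fresh scan; Z[9]=2 grow→box=[9,11)
i=10: min(r-i=1, Z[1]=0)=0; Z[10]=0
i=11: fresh scan; Z[11]=0
i=12: fresh scan; Z[12]=2 grow→box=[12,14)
i=13: min(r-i=1, Z[1]=0)=0; Z[13]=0
i=14: fresh scan; Z[14]=0
i=15: fresh scan; Z[15]=0
i=16: fresh scan; Z[16]=0
i=17: fresh scan; Z[17]=2 grow→box=[17,19)
i=18: min(r-i=1, Z[1]=0)=0; Z[18]=0
i=19: fresh scan; Z[19]=0
i=20: fresh scan; Z[20]=2 grow→box=[20,22)
i=21: min(r-i=1, Z[1]=0)=0; Z[21]=0
i=22: fresh scan; Z[22]=1 grow→box=[22,23)
i=23: fresh scan; Z[23]=0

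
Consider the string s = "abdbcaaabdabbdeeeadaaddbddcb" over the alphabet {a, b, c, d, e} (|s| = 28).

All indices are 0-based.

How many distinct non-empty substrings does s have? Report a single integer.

sorted suffixes:
  #0 SA[0]=5  'aaabdabbdeeeadaaddbddcb'
  #1 SA[1]=6  'aabdabbdeeeadaaddbddcb'
  #2 SA[2]=19  'aaddbddcb'
  #3 SA[3]=10  'abbdeeeadaaddbddcb'
  #4 SA[4]=7  'abdabbdeeeadaaddbddcb'
  #5 SA[5]=0  'abdbcaaabdabbdeeeadaaddbddcb'
  #6 SA[6]=17  'adaaddbddcb'
  #7 SA[7]=20  'addbddcb'
  #8 SA[8]=27  'b'
  #9 SA[9]=11  'bbdeeeadaaddbddcb'
  #10 SA[10]=3  'bcaaabdabbdeeeadaaddbddcb'
  #11 SA[11]=8  'bdabbdeeeadaaddbddcb'
  #12 SA[12]=1  'bdbcaaabdabbdeeeadaaddbddcb'
  #13 SA[13]=23  'bddcb'
  #14 SA[14]=12  'bdeeeadaaddbddcb'
  #15 SA[15]=4  'caaabdabbdeeeadaaddbddcb'
  #16 SA[16]=26  'cb'
  #17 SA[17]=18  'daaddbddcb'
  #18 SA[18]=9  'dabbdeeeadaaddbddcb'
  #19 SA[19]=2  'dbcaaabdabbdeeeadaaddbddcb'
  #20 SA[20]=22  'dbddcb'
  #21 SA[21]=25  'dcb'
  #22 SA[22]=21  'ddbddcb'
  #23 SA[23]=24  'ddcb'
  #24 SA[24]=13  'deeeadaaddbddcb'
  #25 SA[25]=16  'eadaaddbddcb'
  #26 SA[26]=15  'eeadaaddbddcb'
  #27 SA[27]=14  'eeeadaaddbddcb'

SA = [5, 6, 19, 10, 7, 0, 17, 20, 27, 11, 3, 8, 1, 23, 12, 4, 26, 18, 9, 2, 22, 25, 21, 24, 13, 16, 15, 14]
[i] adj suffixes → lcp
  [1] 5/6 → 2 ('aa')
  [2] 6/19 → 2 ('aa')
  [3] 19/10 → 1 ('a')
  [4] 10/7 → 2 ('ab')
  [5] 7/0 → 3 ('abd')
  [6] 0/17 → 1 ('a')
  [7] 17/20 → 2 ('ad')
  [8] 20/27 → 0 ('')
  [9] 27/11 → 1 ('b')
  [10] 11/3 → 1 ('b')
  [11] 3/8 → 1 ('b')
  [12] 8/1 → 2 ('bd')
  [13] 1/23 → 2 ('bd')
  [14] 23/12 → 2 ('bd')
  [15] 12/4 → 0 ('')
  [16] 4/26 → 1 ('c')
  [17] 26/18 → 0 ('')
  [18] 18/9 → 2 ('da')
  [19] 9/2 → 1 ('d')
  [20] 2/22 → 2 ('db')
  [21] 22/25 → 1 ('d')
  [22] 25/21 → 1 ('d')
  [23] 21/24 → 2 ('dd')
  [24] 24/13 → 1 ('d')
  [25] 13/16 → 0 ('')
  [26] 16/15 → 1 ('e')
  [27] 15/14 → 2 ('ee')

n(n+1)/2 = 28·29/2 = 406
Σ LCP = 0 + 2 + 2 + 1 + 2 + 3 + 1 + 2 + 0 + 1 + 1 + 1 + 2 + 2 + 2 + 0 + 1 + 0 + 2 + 1 + 2 + 1 + 1 + 2 + 1 + 0 + 1 + 2 = 36
distinct = 406 − 36 = 370

370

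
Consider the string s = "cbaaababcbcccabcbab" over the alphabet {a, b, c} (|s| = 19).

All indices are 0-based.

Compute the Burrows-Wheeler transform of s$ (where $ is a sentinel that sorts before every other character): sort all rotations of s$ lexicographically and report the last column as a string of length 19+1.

rank  rotation              last
    0  $cbaaababcbcccabcbab  b
    1  aaababcbcccabcbab$cb  b
    2  aababcbcccabcbab$cba  a
    3  ab$cbaaababcbcccabcb  b
    4  ababcbcccabcbab$cbaa  a
    5  abcbab$cbaaababcbccc  c
    6  abcbcccabcbab$cbaaab  b
    7  b$cbaaababcbcccabcba  a
    8  baaababcbcccabcbab$c  c
    9  bab$cbaaababcbcccabc  c
   10  babcbcccabcbab$cbaaa  a
   11  bcbab$cbaaababcbccca  a
   12  bcbcccabcbab$cbaaaba  a
   13  bcccabcbab$cbaaababc  c
   14  cabcbab$cbaaababcbcc  c
   15  cbaaababcbcccabcbab$  $
   16  cbab$cbaaababcbcccab  b
   17  cbcccabcbab$cbaaabab  b
   18  ccabcbab$cbaaababcbc  c
   19  cccabcbab$cbaaababcb  b

bbabacbaccaaacc$bbcb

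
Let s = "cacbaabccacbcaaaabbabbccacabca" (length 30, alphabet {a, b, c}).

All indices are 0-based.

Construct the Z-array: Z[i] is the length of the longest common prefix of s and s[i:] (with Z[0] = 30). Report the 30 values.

Z[0]=30
i=1: i≥r, start 0; Z[1]=0
i=2: i≥r, start 0; Z[2]=1 scan→box=[2,3)
i=3: i≥r, start 0; Z[3]=0
i=4: i≥r, start 0; Z[4]=0
i=5: i≥r, start 0; Z[5]=0
i=6: i≥r, start 0; Z[6]=0
i=7: i≥r, start 0; Z[7]=1 scan→box=[7,8)
i=8: i≥r, start 0; Z[8]=4 scan→box=[8,12)
i=9: min(r-i=3, Z[1]=0)=0; Z[9]=0
i=10: min(r-i=2, Z[2]=1)=1; Z[10]=1
i=11: min(r-i=1, Z[3]=0)=0; Z[11]=0
i=12: i≥r, start 0; Z[12]=2 scan→box=[12,14)
i=13: min(r-i=1, Z[1]=0)=0; Z[13]=0
i=14: i≥r, start 0; Z[14]=0
i=15: i≥r, start 0; Z[15]=0
i=16: i≥r, start 0; Z[16]=0
i=17: i≥r, start 0; Z[17]=0
i=18: i≥r, start 0; Z[18]=0
i=19: i≥r, start 0; Z[19]=0
i=20: i≥r, start 0; Z[20]=0
i=21: i≥r, start 0; Z[21]=0
i=22: i≥r, start 0; Z[22]=1 scan→box=[22,23)
i=23: i≥r, start 0; Z[23]=3 scan→box=[23,26)
i=24: min(r-i=2, Z[1]=0)=0; Z[24]=0
i=25: min(r-i=1, Z[2]=1)=1; Z[25]=2 scan→box=[25,27)
i=26: min(r-i=1, Z[1]=0)=0; Z[26]=0
i=27: i≥r, start 0; Z[27]=0
i=28: i≥r, start 0; Z[28]=2 scan→box=[28,30)
i=29: min(r-i=1, Z[1]=0)=0; Z[29]=0

[30, 0, 1, 0, 0, 0, 0, 1, 4, 0, 1, 0, 2, 0, 0, 0, 0, 0, 0, 0, 0, 0, 1, 3, 0, 2, 0, 0, 2, 0]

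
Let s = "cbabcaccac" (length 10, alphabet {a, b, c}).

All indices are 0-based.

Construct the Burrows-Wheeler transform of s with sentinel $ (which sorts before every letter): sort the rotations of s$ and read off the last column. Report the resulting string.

cbcccaacb$a

rank  rotation     last
    0  $cbabcaccac  c
    1  abcaccac$cb  b
    2  ac$cbabcacc  c
    3  accac$cbabc  c
    4  babcaccac$c  c
    5  bcaccac$cba  a
    6  c$cbabcacca  a
    7  cac$cbabcac  c
    8  caccac$cbab  b
    9  cbabcaccac$  $
   10  ccac$cbabca  a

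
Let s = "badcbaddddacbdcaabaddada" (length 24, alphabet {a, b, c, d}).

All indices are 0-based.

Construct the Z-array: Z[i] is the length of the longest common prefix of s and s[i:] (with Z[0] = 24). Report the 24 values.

[24, 0, 0, 0, 3, 0, 0, 0, 0, 0, 0, 0, 1, 0, 0, 0, 0, 3, 0, 0, 0, 0, 0, 0]

Z[0]=24
i=1: fresh scan; Z[1]=0
i=2: fresh scan; Z[2]=0
i=3: fresh scan; Z[3]=0
i=4: fresh scan; Z[4]=3 grow→box=[4,7)
i=5: min(r-i=2, Z[1]=0)=0; Z[5]=0
i=6: min(r-i=1, Z[2]=0)=0; Z[6]=0
i=7: fresh scan; Z[7]=0
i=8: fresh scan; Z[8]=0
i=9: fresh scan; Z[9]=0
i=10: fresh scan; Z[10]=0
i=11: fresh scan; Z[11]=0
i=12: fresh scan; Z[12]=1 grow→box=[12,13)
i=13: fresh scan; Z[13]=0
i=14: fresh scan; Z[14]=0
i=15: fresh scan; Z[15]=0
i=16: fresh scan; Z[16]=0
i=17: fresh scan; Z[17]=3 grow→box=[17,20)
i=18: min(r-i=2, Z[1]=0)=0; Z[18]=0
i=19: min(r-i=1, Z[2]=0)=0; Z[19]=0
i=20: fresh scan; Z[20]=0
i=21: fresh scan; Z[21]=0
i=22: fresh scan; Z[22]=0
i=23: fresh scan; Z[23]=0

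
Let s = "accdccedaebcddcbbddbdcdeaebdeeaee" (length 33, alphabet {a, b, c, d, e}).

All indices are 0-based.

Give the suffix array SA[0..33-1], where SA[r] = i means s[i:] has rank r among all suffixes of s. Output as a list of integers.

sorted suffixes:
  #0 SA[0]=0  'accdccedaebcddcbbddbdcdeaebdeeaee'
  #1 SA[1]=8  'aebcddcbbddbdcdeaebdeeaee'
  #2 SA[2]=24  'aebdeeaee'
  #3 SA[3]=30  'aee'
  #4 SA[4]=15  'bbddbdcdeaebdeeaee'
  #5 SA[5]=10  'bcddcbbddbdcdeaebdeeaee'
  #6 SA[6]=19  'bdcdeaebdeeaee'
  #7 SA[7]=16  'bddbdcdeaebdeeaee'
  #8 SA[8]=26  'bdeeaee'
  #9 SA[9]=14  'cbbddbdcdeaebdeeaee'
  #10 SA[10]=1  'ccdccedaebcddcbbddbdcdeaebdeeaee'
  #11 SA[11]=4  'ccedaebcddcbbddbdcdeaebdeeaee'
  #12 SA[12]=2  'cdccedaebcddcbbddbdcdeaebdeeaee'
  #13 SA[13]=11  'cddcbbddbdcdeaebdeeaee'
  #14 SA[14]=21  'cdeaebdeeaee'
  #15 SA[15]=5  'cedaebcddcbbddbdcdeaebdeeaee'
  #16 SA[16]=7  'daebcddcbbddbdcdeaebdeeaee'
  #17 SA[17]=18  'dbdcdeaebdeeaee'
  #18 SA[18]=13  'dcbbddbdcdeaebdeeaee'
  #19 SA[19]=3  'dccedaebcddcbbddbdcdeaebdeeaee'
  #20 SA[20]=20  'dcdeaebdeeaee'
  #21 SA[21]=17  'ddbdcdeaebdeeaee'
  #22 SA[22]=12  'ddcbbddbdcdeaebdeeaee'
  #23 SA[23]=22  'deaebdeeaee'
  #24 SA[24]=27  'deeaee'
  #25 SA[25]=32  'e'
  #26 SA[26]=23  'eaebdeeaee'
  #27 SA[27]=29  'eaee'
  #28 SA[28]=9  'ebcddcbbddbdcdeaebdeeaee'
  #29 SA[29]=25  'ebdeeaee'
  #30 SA[30]=6  'edaebcddcbbddbdcdeaebdeeaee'
  #31 SA[31]=31  'ee'
  #32 SA[32]=28  'eeaee'

[0, 8, 24, 30, 15, 10, 19, 16, 26, 14, 1, 4, 2, 11, 21, 5, 7, 18, 13, 3, 20, 17, 12, 22, 27, 32, 23, 29, 9, 25, 6, 31, 28]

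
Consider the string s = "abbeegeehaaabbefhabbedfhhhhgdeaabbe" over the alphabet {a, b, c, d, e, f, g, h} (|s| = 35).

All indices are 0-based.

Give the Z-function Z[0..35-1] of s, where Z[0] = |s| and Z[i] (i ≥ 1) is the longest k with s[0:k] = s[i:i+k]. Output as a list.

[35, 0, 0, 0, 0, 0, 0, 0, 0, 1, 1, 4, 0, 0, 0, 0, 0, 4, 0, 0, 0, 0, 0, 0, 0, 0, 0, 0, 0, 0, 1, 4, 0, 0, 0]

Z[0]=35
i=1: outside box; Z[1]=0
i=2: outside box; Z[2]=0
i=3: outside box; Z[3]=0
i=4: outside box; Z[4]=0
i=5: outside box; Z[5]=0
i=6: outside box; Z[6]=0
i=7: outside box; Z[7]=0
i=8: outside box; Z[8]=0
i=9: outside box; Z[9]=1 grow→box=[9,10)
i=10: outside box; Z[10]=1 grow→box=[10,11)
i=11: outside box; Z[11]=4 grow→box=[11,15)
i=12: min(r-i=3, Z[1]=0)=0; Z[12]=0
i=13: min(r-i=2, Z[2]=0)=0; Z[13]=0
i=14: min(r-i=1, Z[3]=0)=0; Z[14]=0
i=15: outside box; Z[15]=0
i=16: outside box; Z[16]=0
i=17: outside box; Z[17]=4 grow→box=[17,21)
i=18: min(r-i=3, Z[1]=0)=0; Z[18]=0
i=19: min(r-i=2, Z[2]=0)=0; Z[19]=0
i=20: min(r-i=1, Z[3]=0)=0; Z[20]=0
i=21: outside box; Z[21]=0
i=22: outside box; Z[22]=0
i=23: outside box; Z[23]=0
i=24: outside box; Z[24]=0
i=25: outside box; Z[25]=0
i=26: outside box; Z[26]=0
i=27: outside box; Z[27]=0
i=28: outside box; Z[28]=0
i=29: outside box; Z[29]=0
i=30: outside box; Z[30]=1 grow→box=[30,31)
i=31: outside box; Z[31]=4 grow→box=[31,35)
i=32: min(r-i=3, Z[1]=0)=0; Z[32]=0
i=33: min(r-i=2, Z[2]=0)=0; Z[33]=0
i=34: min(r-i=1, Z[3]=0)=0; Z[34]=0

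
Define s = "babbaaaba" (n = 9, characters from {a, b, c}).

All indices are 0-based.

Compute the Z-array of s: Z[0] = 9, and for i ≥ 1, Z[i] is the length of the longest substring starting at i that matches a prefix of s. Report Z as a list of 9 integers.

Z[0]=9
i=1: fresh scan; Z[1]=0
i=2: fresh scan; Z[2]=1 extend→box=[2,3)
i=3: fresh scan; Z[3]=2 extend→box=[3,5)
i=4: min(r-i=1, Z[1]=0)=0; Z[4]=0
i=5: fresh scan; Z[5]=0
i=6: fresh scan; Z[6]=0
i=7: fresh scan; Z[7]=2 extend→box=[7,9)
i=8: min(r-i=1, Z[1]=0)=0; Z[8]=0

[9, 0, 1, 2, 0, 0, 0, 2, 0]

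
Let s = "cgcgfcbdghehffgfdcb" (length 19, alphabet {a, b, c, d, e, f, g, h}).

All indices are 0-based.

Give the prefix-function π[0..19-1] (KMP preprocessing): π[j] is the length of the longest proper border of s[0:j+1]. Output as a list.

[0, 0, 1, 2, 0, 1, 0, 0, 0, 0, 0, 0, 0, 0, 0, 0, 0, 1, 0]

π[0] = 0
j=1 s[j]='g': π[1]=0 (border '')
j=2 s[j]='c': π[2]=1 (border 'c')
j=3 s[j]='g': π[3]=2 (border 'cg')
j=4 s[j]='f': k: 2→0; π[4]=0 (border '')
j=5 s[j]='c': π[5]=1 (border 'c')
j=6 s[j]='b': k: 1→0; π[6]=0 (border '')
j=7 s[j]='d': π[7]=0 (border '')
j=8 s[j]='g': π[8]=0 (border '')
j=9 s[j]='h': π[9]=0 (border '')
j=10 s[j]='e': π[10]=0 (border '')
j=11 s[j]='h': π[11]=0 (border '')
j=12 s[j]='f': π[12]=0 (border '')
j=13 s[j]='f': π[13]=0 (border '')
j=14 s[j]='g': π[14]=0 (border '')
j=15 s[j]='f': π[15]=0 (border '')
j=16 s[j]='d': π[16]=0 (border '')
j=17 s[j]='c': π[17]=1 (border 'c')
j=18 s[j]='b': k: 1→0; π[18]=0 (border '')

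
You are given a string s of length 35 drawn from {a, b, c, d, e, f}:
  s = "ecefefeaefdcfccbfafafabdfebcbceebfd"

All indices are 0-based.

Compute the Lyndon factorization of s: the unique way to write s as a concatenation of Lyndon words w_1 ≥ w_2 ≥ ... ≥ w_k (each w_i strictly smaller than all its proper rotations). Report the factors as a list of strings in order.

["e", "cefefe", "aefdcfccbfafaf", "abdfebcbceebfd"]

emit factor 1: 'e' (i=0, period=1)
emit factor 2: 'cefefe' (i=1, period=6)
emit factor 3: 'aefdcfccbfafaf' (i=7, period=14)
emit factor 4: 'abdfebcbceebfd' (i=21, period=14)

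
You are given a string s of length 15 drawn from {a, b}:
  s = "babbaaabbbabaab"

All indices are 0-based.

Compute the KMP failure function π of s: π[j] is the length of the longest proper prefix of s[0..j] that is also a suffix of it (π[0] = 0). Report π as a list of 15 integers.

[0, 0, 1, 1, 2, 0, 0, 1, 1, 1, 2, 3, 2, 0, 1]

π[0] = 0
j=1 s[j]='a': π[1]=0 (border '')
j=2 s[j]='b': π[2]=1 (border 'b')
j=3 s[j]='b': k: 1→0; π[3]=1 (border 'b')
j=4 s[j]='a': π[4]=2 (border 'ba')
j=5 s[j]='a': k: 2→0; π[5]=0 (border '')
j=6 s[j]='a': π[6]=0 (border '')
j=7 s[j]='b': π[7]=1 (border 'b')
j=8 s[j]='b': k: 1→0; π[8]=1 (border 'b')
j=9 s[j]='b': k: 1→0; π[9]=1 (border 'b')
j=10 s[j]='a': π[10]=2 (border 'ba')
j=11 s[j]='b': π[11]=3 (border 'bab')
j=12 s[j]='a': k: 3→1; π[12]=2 (border 'ba')
j=13 s[j]='a': k: 2→0; π[13]=0 (border '')
j=14 s[j]='b': π[14]=1 (border 'b')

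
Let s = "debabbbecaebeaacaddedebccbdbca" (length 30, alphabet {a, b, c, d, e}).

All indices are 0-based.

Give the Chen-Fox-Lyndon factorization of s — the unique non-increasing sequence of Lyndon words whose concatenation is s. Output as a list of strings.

["de", "b", "abbbecaebe", "aacaddedebccbdbc", "a"]

emit factor 1: 'de' (i=0, period=2)
emit factor 2: 'b' (i=2, period=1)
emit factor 3: 'abbbecaebe' (i=3, period=10)
emit factor 4: 'aacaddedebccbdbc' (i=13, period=16)
emit factor 5: 'a' (i=29, period=1)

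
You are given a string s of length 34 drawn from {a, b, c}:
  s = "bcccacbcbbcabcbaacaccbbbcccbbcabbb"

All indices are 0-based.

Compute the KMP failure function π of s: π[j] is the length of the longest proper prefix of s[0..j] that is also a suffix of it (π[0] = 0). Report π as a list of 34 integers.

[0, 0, 0, 0, 0, 0, 1, 2, 1, 1, 2, 0, 1, 2, 1, 0, 0, 0, 0, 0, 0, 1, 1, 1, 2, 3, 4, 1, 1, 2, 0, 1, 1, 1]

π[0] = 0
j=1 s[j]='c': π[1]=0 (border '')
j=2 s[j]='c': π[2]=0 (border '')
j=3 s[j]='c': π[3]=0 (border '')
j=4 s[j]='a': π[4]=0 (border '')
j=5 s[j]='c': π[5]=0 (border '')
j=6 s[j]='b': π[6]=1 (border 'b')
j=7 s[j]='c': π[7]=2 (border 'bc')
j=8 s[j]='b': k: 2→0; π[8]=1 (border 'b')
j=9 s[j]='b': k: 1→0; π[9]=1 (border 'b')
j=10 s[j]='c': π[10]=2 (border 'bc')
j=11 s[j]='a': k: 2→0; π[11]=0 (border '')
j=12 s[j]='b': π[12]=1 (border 'b')
j=13 s[j]='c': π[13]=2 (border 'bc')
j=14 s[j]='b': k: 2→0; π[14]=1 (border 'b')
j=15 s[j]='a': k: 1→0; π[15]=0 (border '')
j=16 s[j]='a': π[16]=0 (border '')
j=17 s[j]='c': π[17]=0 (border '')
j=18 s[j]='a': π[18]=0 (border '')
j=19 s[j]='c': π[19]=0 (border '')
j=20 s[j]='c': π[20]=0 (border '')
j=21 s[j]='b': π[21]=1 (border 'b')
j=22 s[j]='b': k: 1→0; π[22]=1 (border 'b')
j=23 s[j]='b': k: 1→0; π[23]=1 (border 'b')
j=24 s[j]='c': π[24]=2 (border 'bc')
j=25 s[j]='c': π[25]=3 (border 'bcc')
j=26 s[j]='c': π[26]=4 (border 'bccc')
j=27 s[j]='b': k: 4→0; π[27]=1 (border 'b')
j=28 s[j]='b': k: 1→0; π[28]=1 (border 'b')
j=29 s[j]='c': π[29]=2 (border 'bc')
j=30 s[j]='a': k: 2→0; π[30]=0 (border '')
j=31 s[j]='b': π[31]=1 (border 'b')
j=32 s[j]='b': k: 1→0; π[32]=1 (border 'b')
j=33 s[j]='b': k: 1→0; π[33]=1 (border 'b')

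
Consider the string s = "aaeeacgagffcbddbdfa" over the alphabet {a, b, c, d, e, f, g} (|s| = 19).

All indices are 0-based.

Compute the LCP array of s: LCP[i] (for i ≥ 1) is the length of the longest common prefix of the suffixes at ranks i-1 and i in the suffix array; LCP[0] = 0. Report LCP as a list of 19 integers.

sorted suffixes:
  #0 SA[0]=18  'a'
  #1 SA[1]=0  'aaeeacgagffcbddbdfa'
  #2 SA[2]=4  'acgagffcbddbdfa'
  #3 SA[3]=1  'aeeacgagffcbddbdfa'
  #4 SA[4]=7  'agffcbddbdfa'
  #5 SA[5]=12  'bddbdfa'
  #6 SA[6]=15  'bdfa'
  #7 SA[7]=11  'cbddbdfa'
  #8 SA[8]=5  'cgagffcbddbdfa'
  #9 SA[9]=14  'dbdfa'
  #10 SA[10]=13  'ddbdfa'
  #11 SA[11]=16  'dfa'
  #12 SA[12]=3  'eacgagffcbddbdfa'
  #13 SA[13]=2  'eeacgagffcbddbdfa'
  #14 SA[14]=17  'fa'
  #15 SA[15]=10  'fcbddbdfa'
  #16 SA[16]=9  'ffcbddbdfa'
  #17 SA[17]=6  'gagffcbddbdfa'
  #18 SA[18]=8  'gffcbddbdfa'

SA = [18, 0, 4, 1, 7, 12, 15, 11, 5, 14, 13, 16, 3, 2, 17, 10, 9, 6, 8]
[i] adj suffixes → lcp
  [1] 18/0 → 1 ('a')
  [2] 0/4 → 1 ('a')
  [3] 4/1 → 1 ('a')
  [4] 1/7 → 1 ('a')
  [5] 7/12 → 0 ('')
  [6] 12/15 → 2 ('bd')
  [7] 15/11 → 0 ('')
  [8] 11/5 → 1 ('c')
  [9] 5/14 → 0 ('')
  [10] 14/13 → 1 ('d')
  [11] 13/16 → 1 ('d')
  [12] 16/3 → 0 ('')
  [13] 3/2 → 1 ('e')
  [14] 2/17 → 0 ('')
  [15] 17/10 → 1 ('f')
  [16] 10/9 → 1 ('f')
  [17] 9/6 → 0 ('')
  [18] 6/8 → 1 ('g')

[0, 1, 1, 1, 1, 0, 2, 0, 1, 0, 1, 1, 0, 1, 0, 1, 1, 0, 1]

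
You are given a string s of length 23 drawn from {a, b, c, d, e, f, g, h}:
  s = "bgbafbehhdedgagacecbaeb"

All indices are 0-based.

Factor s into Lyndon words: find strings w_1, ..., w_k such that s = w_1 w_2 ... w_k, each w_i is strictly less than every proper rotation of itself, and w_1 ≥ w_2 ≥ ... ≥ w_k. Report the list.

emit factor 1: 'bg' (i=0, period=2)
emit factor 2: 'b' (i=2, period=1)
emit factor 3: 'afbehhdedgag' (i=3, period=12)
emit factor 4: 'acecbaeb' (i=15, period=8)

["bg", "b", "afbehhdedgag", "acecbaeb"]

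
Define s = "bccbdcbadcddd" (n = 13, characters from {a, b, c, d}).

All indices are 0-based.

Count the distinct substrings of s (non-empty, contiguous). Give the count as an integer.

rank | idx | suffix
   0 |   7 | adcddd
   1 |   6 | badcddd
   2 |   0 | bccbdcbadcddd
   3 |   3 | bdcbadcddd
   4 |   5 | cbadcddd
   5 |   2 | cbdcbadcddd
   6 |   1 | ccbdcbadcddd
   7 |   9 | cddd
   8 |  12 | d
   9 |   4 | dcbadcddd
  10 |   8 | dcddd
  11 |  11 | dd
  12 |  10 | ddd

SA = [7, 6, 0, 3, 5, 2, 1, 9, 12, 4, 8, 11, 10]
i: (SA[i-1],SA[i]) lcp shared
  1: (7,6) 0 ''
  2: (6,0) 1 'b'
  3: (0,3) 1 'b'
  4: (3,5) 0 ''
  5: (5,2) 2 'cb'
  6: (2,1) 1 'c'
  7: (1,9) 1 'c'
  8: (9,12) 0 ''
  9: (12,4) 1 'd'
  10: (4,8) 2 'dc'
  11: (8,11) 1 'd'
  12: (11,10) 2 'dd'

n(n+1)/2 = 13·14/2 = 91
Σ LCP = 0 + 0 + 1 + 1 + 0 + 2 + 1 + 1 + 0 + 1 + 2 + 1 + 2 = 12
distinct = 91 − 12 = 79

79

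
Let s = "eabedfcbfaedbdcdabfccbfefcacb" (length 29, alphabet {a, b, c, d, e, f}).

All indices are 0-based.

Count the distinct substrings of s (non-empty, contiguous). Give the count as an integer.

403

rank→(start, suffix):
  0 → (1, 'abedfcbfaedbdcdabfccbfefcacb')
  1 → (16, 'abfccbfefcacb')
  2 → (26, 'acb')
  3 → (9, 'aedbdcdabfccbfefcacb')
  4 → (28, 'b')
  5 → (12, 'bdcdabfccbfefcacb')
  6 → (2, 'bedfcbfaedbdcdabfccbfefcacb')
  7 → (7, 'bfaedbdcdabfccbfefcacb')
  8 → (17, 'bfccbfefcacb')
  9 → (21, 'bfefcacb')
  10 → (25, 'cacb')
  11 → (27, 'cb')
  12 → (6, 'cbfaedbdcdabfccbfefcacb')
  13 → (20, 'cbfefcacb')
  14 → (19, 'ccbfefcacb')
  15 → (14, 'cdabfccbfefcacb')
  16 → (15, 'dabfccbfefcacb')
  17 → (11, 'dbdcdabfccbfefcacb')
  18 → (13, 'dcdabfccbfefcacb')
  19 → (4, 'dfcbfaedbdcdabfccbfefcacb')
  20 → (0, 'eabedfcbfaedbdcdabfccbfefcacb')
  21 → (10, 'edbdcdabfccbfefcacb')
  22 → (3, 'edfcbfaedbdcdabfccbfefcacb')
  23 → (23, 'efcacb')
  24 → (8, 'faedbdcdabfccbfefcacb')
  25 → (24, 'fcacb')
  26 → (5, 'fcbfaedbdcdabfccbfefcacb')
  27 → (18, 'fccbfefcacb')
  28 → (22, 'fefcacb')

SA = [1, 16, 26, 9, 28, 12, 2, 7, 17, 21, 25, 27, 6, 20, 19, 14, 15, 11, 13, 4, 0, 10, 3, 23, 8, 24, 5, 18, 22]
[i] adj suffixes → lcp
  [1] 1/16 → 2 ('ab')
  [2] 16/26 → 1 ('a')
  [3] 26/9 → 1 ('a')
  [4] 9/28 → 0 ('')
  [5] 28/12 → 1 ('b')
  [6] 12/2 → 1 ('b')
  [7] 2/7 → 1 ('b')
  [8] 7/17 → 2 ('bf')
  [9] 17/21 → 2 ('bf')
  [10] 21/25 → 0 ('')
  [11] 25/27 → 1 ('c')
  [12] 27/6 → 2 ('cb')
  [13] 6/20 → 3 ('cbf')
  [14] 20/19 → 1 ('c')
  [15] 19/14 → 1 ('c')
  [16] 14/15 → 0 ('')
  [17] 15/11 → 1 ('d')
  [18] 11/13 → 1 ('d')
  [19] 13/4 → 1 ('d')
  [20] 4/0 → 0 ('')
  [21] 0/10 → 1 ('e')
  [22] 10/3 → 2 ('ed')
  [23] 3/23 → 1 ('e')
  [24] 23/8 → 0 ('')
  [25] 8/24 → 1 ('f')
  [26] 24/5 → 2 ('fc')
  [27] 5/18 → 2 ('fc')
  [28] 18/22 → 1 ('f')

n(n+1)/2 = 29·30/2 = 435
Σ LCP = 0 + 2 + 1 + 1 + 0 + 1 + 1 + 1 + 2 + 2 + 0 + 1 + 2 + 3 + 1 + 1 + 0 + 1 + 1 + 1 + 0 + 1 + 2 + 1 + 0 + 1 + 2 + 2 + 1 = 32
distinct = 435 − 32 = 403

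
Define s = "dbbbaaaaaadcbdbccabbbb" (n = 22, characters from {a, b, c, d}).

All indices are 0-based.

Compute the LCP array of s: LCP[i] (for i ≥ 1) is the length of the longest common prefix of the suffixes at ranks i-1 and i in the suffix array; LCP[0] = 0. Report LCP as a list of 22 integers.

sorted suffixes:
  #0 SA[0]=4  'aaaaaadcbdbccabbbb'
  #1 SA[1]=5  'aaaaadcbdbccabbbb'
  #2 SA[2]=6  'aaaadcbdbccabbbb'
  #3 SA[3]=7  'aaadcbdbccabbbb'
  #4 SA[4]=8  'aadcbdbccabbbb'
  #5 SA[5]=17  'abbbb'
  #6 SA[6]=9  'adcbdbccabbbb'
  #7 SA[7]=21  'b'
  #8 SA[8]=3  'baaaaaadcbdbccabbbb'
  #9 SA[9]=20  'bb'
  #10 SA[10]=2  'bbaaaaaadcbdbccabbbb'
  #11 SA[11]=19  'bbb'
  #12 SA[12]=1  'bbbaaaaaadcbdbccabbbb'
  #13 SA[13]=18  'bbbb'
  #14 SA[14]=14  'bccabbbb'
  #15 SA[15]=12  'bdbccabbbb'
  #16 SA[16]=16  'cabbbb'
  #17 SA[17]=11  'cbdbccabbbb'
  #18 SA[18]=15  'ccabbbb'
  #19 SA[19]=0  'dbbbaaaaaadcbdbccabbbb'
  #20 SA[20]=13  'dbccabbbb'
  #21 SA[21]=10  'dcbdbccabbbb'

SA = [4, 5, 6, 7, 8, 17, 9, 21, 3, 20, 2, 19, 1, 18, 14, 12, 16, 11, 15, 0, 13, 10]
rank  pair      lcp
   1  s[4:],s[5:]  5  'aaaaa'
   2  s[5:],s[6:]  4  'aaaa'
   3  s[6:],s[7:]  3  'aaa'
   4  s[7:],s[8:]  2  'aa'
   5  s[8:],s[17:]  1  'a'
   6  s[17:],s[9:]  1  'a'
   7  s[9:],s[21:]  0  ''
   8  s[21:],s[3:]  1  'b'
   9  s[3:],s[20:]  1  'b'
  10  s[20:],s[2:]  2  'bb'
  11  s[2:],s[19:]  2  'bb'
  12  s[19:],s[1:]  3  'bbb'
  13  s[1:],s[18:]  3  'bbb'
  14  s[18:],s[14:]  1  'b'
  15  s[14:],s[12:]  1  'b'
  16  s[12:],s[16:]  0  ''
  17  s[16:],s[11:]  1  'c'
  18  s[11:],s[15:]  1  'c'
  19  s[15:],s[0:]  0  ''
  20  s[0:],s[13:]  2  'db'
  21  s[13:],s[10:]  1  'd'

[0, 5, 4, 3, 2, 1, 1, 0, 1, 1, 2, 2, 3, 3, 1, 1, 0, 1, 1, 0, 2, 1]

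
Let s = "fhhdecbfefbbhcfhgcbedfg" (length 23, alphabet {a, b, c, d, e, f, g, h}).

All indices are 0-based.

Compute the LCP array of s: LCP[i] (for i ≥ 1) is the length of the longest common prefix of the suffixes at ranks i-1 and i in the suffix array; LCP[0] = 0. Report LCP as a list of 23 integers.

[0, 1, 1, 1, 0, 2, 1, 0, 1, 0, 1, 1, 0, 1, 1, 1, 2, 0, 1, 0, 1, 1, 1]

rank→(start, suffix):
  0 → (10, 'bbhcfhgcbedfg')
  1 → (18, 'bedfg')
  2 → (6, 'bfefbbhcfhgcbedfg')
  3 → (11, 'bhcfhgcbedfg')
  4 → (17, 'cbedfg')
  5 → (5, 'cbfefbbhcfhgcbedfg')
  6 → (13, 'cfhgcbedfg')
  7 → (3, 'decbfefbbhcfhgcbedfg')
  8 → (20, 'dfg')
  9 → (4, 'ecbfefbbhcfhgcbedfg')
  10 → (19, 'edfg')
  11 → (8, 'efbbhcfhgcbedfg')
  12 → (9, 'fbbhcfhgcbedfg')
  13 → (7, 'fefbbhcfhgcbedfg')
  14 → (21, 'fg')
  15 → (14, 'fhgcbedfg')
  16 → (0, 'fhhdecbfefbbhcfhgcbedfg')
  17 → (22, 'g')
  18 → (16, 'gcbedfg')
  19 → (12, 'hcfhgcbedfg')
  20 → (2, 'hdecbfefbbhcfhgcbedfg')
  21 → (15, 'hgcbedfg')
  22 → (1, 'hhdecbfefbbhcfhgcbedfg')

SA = [10, 18, 6, 11, 17, 5, 13, 3, 20, 4, 19, 8, 9, 7, 21, 14, 0, 22, 16, 12, 2, 15, 1]
rank  pair      lcp
   1  s[10:],s[18:]  1  'b'
   2  s[18:],s[6:]  1  'b'
   3  s[6:],s[11:]  1  'b'
   4  s[11:],s[17:]  0  ''
   5  s[17:],s[5:]  2  'cb'
   6  s[5:],s[13:]  1  'c'
   7  s[13:],s[3:]  0  ''
   8  s[3:],s[20:]  1  'd'
   9  s[20:],s[4:]  0  ''
  10  s[4:],s[19:]  1  'e'
  11  s[19:],s[8:]  1  'e'
  12  s[8:],s[9:]  0  ''
  13  s[9:],s[7:]  1  'f'
  14  s[7:],s[21:]  1  'f'
  15  s[21:],s[14:]  1  'f'
  16  s[14:],s[0:]  2  'fh'
  17  s[0:],s[22:]  0  ''
  18  s[22:],s[16:]  1  'g'
  19  s[16:],s[12:]  0  ''
  20  s[12:],s[2:]  1  'h'
  21  s[2:],s[15:]  1  'h'
  22  s[15:],s[1:]  1  'h'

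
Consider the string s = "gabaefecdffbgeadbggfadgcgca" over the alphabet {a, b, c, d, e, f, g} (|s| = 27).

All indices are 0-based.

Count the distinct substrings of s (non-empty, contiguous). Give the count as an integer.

355

sorted suffixes:
  #0 SA[0]=26  'a'
  #1 SA[1]=1  'abaefecdffbgeadbggfadgcgca'
  #2 SA[2]=14  'adbggfadgcgca'
  #3 SA[3]=20  'adgcgca'
  #4 SA[4]=3  'aefecdffbgeadbggfadgcgca'
  #5 SA[5]=2  'baefecdffbgeadbggfadgcgca'
  #6 SA[6]=11  'bgeadbggfadgcgca'
  #7 SA[7]=16  'bggfadgcgca'
  #8 SA[8]=25  'ca'
  #9 SA[9]=7  'cdffbgeadbggfadgcgca'
  #10 SA[10]=23  'cgca'
  #11 SA[11]=15  'dbggfadgcgca'
  #12 SA[12]=8  'dffbgeadbggfadgcgca'
  #13 SA[13]=21  'dgcgca'
  #14 SA[14]=13  'eadbggfadgcgca'
  #15 SA[15]=6  'ecdffbgeadbggfadgcgca'
  #16 SA[16]=4  'efecdffbgeadbggfadgcgca'
  #17 SA[17]=19  'fadgcgca'
  #18 SA[18]=10  'fbgeadbggfadgcgca'
  #19 SA[19]=5  'fecdffbgeadbggfadgcgca'
  #20 SA[20]=9  'ffbgeadbggfadgcgca'
  #21 SA[21]=0  'gabaefecdffbgeadbggfadgcgca'
  #22 SA[22]=24  'gca'
  #23 SA[23]=22  'gcgca'
  #24 SA[24]=12  'geadbggfadgcgca'
  #25 SA[25]=18  'gfadgcgca'
  #26 SA[26]=17  'ggfadgcgca'

SA = [26, 1, 14, 20, 3, 2, 11, 16, 25, 7, 23, 15, 8, 21, 13, 6, 4, 19, 10, 5, 9, 0, 24, 22, 12, 18, 17]
rank  pair      lcp
   1  s[26:],s[1:]  1  'a'
   2  s[1:],s[14:]  1  'a'
   3  s[14:],s[20:]  2  'ad'
   4  s[20:],s[3:]  1  'a'
   5  s[3:],s[2:]  0  ''
   6  s[2:],s[11:]  1  'b'
   7  s[11:],s[16:]  2  'bg'
   8  s[16:],s[25:]  0  ''
   9  s[25:],s[7:]  1  'c'
  10  s[7:],s[23:]  1  'c'
  11  s[23:],s[15:]  0  ''
  12  s[15:],s[8:]  1  'd'
  13  s[8:],s[21:]  1  'd'
  14  s[21:],s[13:]  0  ''
  15  s[13:],s[6:]  1  'e'
  16  s[6:],s[4:]  1  'e'
  17  s[4:],s[19:]  0  ''
  18  s[19:],s[10:]  1  'f'
  19  s[10:],s[5:]  1  'f'
  20  s[5:],s[9:]  1  'f'
  21  s[9:],s[0:]  0  ''
  22  s[0:],s[24:]  1  'g'
  23  s[24:],s[22:]  2  'gc'
  24  s[22:],s[12:]  1  'g'
  25  s[12:],s[18:]  1  'g'
  26  s[18:],s[17:]  1  'g'

n(n+1)/2 = 27·28/2 = 378
Σ LCP = 0 + 1 + 1 + 2 + 1 + 0 + 1 + 2 + 0 + 1 + 1 + 0 + 1 + 1 + 0 + 1 + 1 + 0 + 1 + 1 + 1 + 0 + 1 + 2 + 1 + 1 + 1 = 23
distinct = 378 − 23 = 355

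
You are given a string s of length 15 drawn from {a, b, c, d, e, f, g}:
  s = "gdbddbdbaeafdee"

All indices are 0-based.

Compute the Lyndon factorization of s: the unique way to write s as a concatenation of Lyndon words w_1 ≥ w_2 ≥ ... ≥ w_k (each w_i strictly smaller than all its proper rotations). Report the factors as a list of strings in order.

emit factor 1: 'g' (i=0, period=1)
emit factor 2: 'd' (i=1, period=1)
emit factor 3: 'bdd' (i=2, period=3)
emit factor 4: 'bd' (i=5, period=2)
emit factor 5: 'b' (i=7, period=1)
emit factor 6: 'aeafdee' (i=8, period=7)

["g", "d", "bdd", "bd", "b", "aeafdee"]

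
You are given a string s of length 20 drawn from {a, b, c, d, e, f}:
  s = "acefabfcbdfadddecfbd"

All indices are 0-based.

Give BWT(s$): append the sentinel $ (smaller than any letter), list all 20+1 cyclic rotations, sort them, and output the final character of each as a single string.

df$ffcafaebaddbdcedcb

rank  rotation               last
    0  $acefabfcbdfadddecfbd  d
    1  abfcbdfadddecfbd$acef  f
    2  acefabfcbdfadddecfbd$  $
    3  adddecfbd$acefabfcbdf  f
    4  bd$acefabfcbdfadddecf  f
    5  bdfadddecfbd$acefabfc  c
    6  bfcbdfadddecfbd$acefa  a
    7  cbdfadddecfbd$acefabf  f
    8  cefabfcbdfadddecfbd$a  a
    9  cfbd$acefabfcbdfaddde  e
   10  d$acefabfcbdfadddecfb  b
   11  dddecfbd$acefabfcbdfa  a
   12  ddecfbd$acefabfcbdfad  d
   13  decfbd$acefabfcbdfadd  d
   14  dfadddecfbd$acefabfcb  b
   15  ecfbd$acefabfcbdfaddd  d
   16  efabfcbdfadddecfbd$ac  c
   17  fabfcbdfadddecfbd$ace  e
   18  fadddecfbd$acefabfcbd  d
   19  fbd$acefabfcbdfadddec  c
   20  fcbdfadddecfbd$acefab  b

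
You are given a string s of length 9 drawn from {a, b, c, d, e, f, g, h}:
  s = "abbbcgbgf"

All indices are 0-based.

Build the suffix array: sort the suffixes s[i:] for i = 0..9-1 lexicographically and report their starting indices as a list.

rank | idx | suffix
   0 |   0 | abbbcgbgf
   1 |   1 | bbbcgbgf
   2 |   2 | bbcgbgf
   3 |   3 | bcgbgf
   4 |   6 | bgf
   5 |   4 | cgbgf
   6 |   8 | f
   7 |   5 | gbgf
   8 |   7 | gf

[0, 1, 2, 3, 6, 4, 8, 5, 7]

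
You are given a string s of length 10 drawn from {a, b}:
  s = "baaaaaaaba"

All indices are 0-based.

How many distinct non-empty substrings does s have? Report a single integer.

31

rank | idx | suffix
   0 |   9 | a
   1 |   1 | aaaaaaaba
   2 |   2 | aaaaaaba
   3 |   3 | aaaaaba
   4 |   4 | aaaaba
   5 |   5 | aaaba
   6 |   6 | aaba
   7 |   7 | aba
   8 |   8 | ba
   9 |   0 | baaaaaaaba

SA = [9, 1, 2, 3, 4, 5, 6, 7, 8, 0]
i: (SA[i-1],SA[i]) lcp shared
  1: (9,1) 1 'a'
  2: (1,2) 6 'aaaaaa'
  3: (2,3) 5 'aaaaa'
  4: (3,4) 4 'aaaa'
  5: (4,5) 3 'aaa'
  6: (5,6) 2 'aa'
  7: (6,7) 1 'a'
  8: (7,8) 0 ''
  9: (8,0) 2 'ba'

n(n+1)/2 = 10·11/2 = 55
Σ LCP = 0 + 1 + 6 + 5 + 4 + 3 + 2 + 1 + 0 + 2 = 24
distinct = 55 − 24 = 31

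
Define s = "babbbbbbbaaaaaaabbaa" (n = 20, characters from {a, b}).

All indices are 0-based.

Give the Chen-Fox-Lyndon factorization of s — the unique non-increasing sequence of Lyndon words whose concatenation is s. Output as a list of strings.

emit factor 1: 'b' (i=0, period=1)
emit factor 2: 'abbbbbbb' (i=1, period=8)
emit factor 3: 'aaaaaaabb' (i=9, period=9)
emit factor 4: 'a' (i=18, period=1)
emit factor 5: 'a' (i=19, period=1)

["b", "abbbbbbb", "aaaaaaabb", "a", "a"]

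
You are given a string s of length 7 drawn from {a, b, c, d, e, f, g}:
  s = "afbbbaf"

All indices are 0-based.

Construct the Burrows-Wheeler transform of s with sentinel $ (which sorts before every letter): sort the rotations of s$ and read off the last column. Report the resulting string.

fb$bbfaa

rank  rotation  last
    0  $afbbbaf  f
    1  af$afbbb  b
    2  afbbbaf$  $
    3  baf$afbb  b
    4  bbaf$afb  b
    5  bbbaf$af  f
    6  f$afbbba  a
    7  fbbbaf$a  a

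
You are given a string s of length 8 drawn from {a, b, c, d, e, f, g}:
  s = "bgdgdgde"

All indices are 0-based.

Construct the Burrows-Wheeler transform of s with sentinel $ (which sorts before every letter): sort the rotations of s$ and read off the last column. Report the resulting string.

rank  rotation   last
    0  $bgdgdgde  e
    1  bgdgdgde$  $
    2  de$bgdgdg  g
    3  dgde$bgdg  g
    4  dgdgde$bg  g
    5  e$bgdgdgd  d
    6  gde$bgdgd  d
    7  gdgde$bgd  d
    8  gdgdgde$b  b

e$gggdddb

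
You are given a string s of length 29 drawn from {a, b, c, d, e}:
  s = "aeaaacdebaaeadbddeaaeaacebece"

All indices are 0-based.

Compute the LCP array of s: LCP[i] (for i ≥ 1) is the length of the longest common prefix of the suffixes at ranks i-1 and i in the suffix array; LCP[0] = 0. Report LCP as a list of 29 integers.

rank→(start, suffix):
  0 → (2, 'aaacdebaaeadbddeaaeaacebece')
  1 → (3, 'aacdebaaeadbddeaaeaacebece')
  2 → (21, 'aacebece')
  3 → (18, 'aaeaacebece')
  4 → (9, 'aaeadbddeaaeaacebece')
  5 → (4, 'acdebaaeadbddeaaeaacebece')
  6 → (22, 'acebece')
  7 → (12, 'adbddeaaeaacebece')
  8 → (0, 'aeaaacdebaaeadbddeaaeaacebece')
  9 → (19, 'aeaacebece')
  10 → (10, 'aeadbddeaaeaacebece')
  11 → (8, 'baaeadbddeaaeaacebece')
  12 → (14, 'bddeaaeaacebece')
  13 → (25, 'bece')
  14 → (5, 'cdebaaeadbddeaaeaacebece')
  15 → (27, 'ce')
  16 → (23, 'cebece')
  17 → (13, 'dbddeaaeaacebece')
  18 → (15, 'ddeaaeaacebece')
  19 → (16, 'deaaeaacebece')
  20 → (6, 'debaaeadbddeaaeaacebece')
  21 → (28, 'e')
  22 → (1, 'eaaacdebaaeadbddeaaeaacebece')
  23 → (20, 'eaacebece')
  24 → (17, 'eaaeaacebece')
  25 → (11, 'eadbddeaaeaacebece')
  26 → (7, 'ebaaeadbddeaaeaacebece')
  27 → (24, 'ebece')
  28 → (26, 'ece')

SA = [2, 3, 21, 18, 9, 4, 22, 12, 0, 19, 10, 8, 14, 25, 5, 27, 23, 13, 15, 16, 6, 28, 1, 20, 17, 11, 7, 24, 26]
rank  pair      lcp
   1  s[2:],s[3:]  2  'aa'
   2  s[3:],s[21:]  3  'aac'
   3  s[21:],s[18:]  2  'aa'
   4  s[18:],s[9:]  4  'aaea'
   5  s[9:],s[4:]  1  'a'
   6  s[4:],s[22:]  2  'ac'
   7  s[22:],s[12:]  1  'a'
   8  s[12:],s[0:]  1  'a'
   9  s[0:],s[19:]  4  'aeaa'
  10  s[19:],s[10:]  3  'aea'
  11  s[10:],s[8:]  0  ''
  12  s[8:],s[14:]  1  'b'
  13  s[14:],s[25:]  1  'b'
  14  s[25:],s[5:]  0  ''
  15  s[5:],s[27:]  1  'c'
  16  s[27:],s[23:]  2  'ce'
  17  s[23:],s[13:]  0  ''
  18  s[13:],s[15:]  1  'd'
  19  s[15:],s[16:]  1  'd'
  20  s[16:],s[6:]  2  'de'
  21  s[6:],s[28:]  0  ''
  22  s[28:],s[1:]  1  'e'
  23  s[1:],s[20:]  3  'eaa'
  24  s[20:],s[17:]  3  'eaa'
  25  s[17:],s[11:]  2  'ea'
  26  s[11:],s[7:]  1  'e'
  27  s[7:],s[24:]  2  'eb'
  28  s[24:],s[26:]  1  'e'

[0, 2, 3, 2, 4, 1, 2, 1, 1, 4, 3, 0, 1, 1, 0, 1, 2, 0, 1, 1, 2, 0, 1, 3, 3, 2, 1, 2, 1]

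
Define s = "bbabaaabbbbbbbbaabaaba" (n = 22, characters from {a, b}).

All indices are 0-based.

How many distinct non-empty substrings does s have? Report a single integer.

190

rank | idx | suffix
   0 |  21 | a
   1 |   4 | aaabbbbbbbbaabaaba
   2 |  18 | aaba
   3 |  15 | aabaaba
   4 |   5 | aabbbbbbbbaabaaba
   5 |  19 | aba
   6 |   2 | abaaabbbbbbbbaabaaba
   7 |  16 | abaaba
   8 |   6 | abbbbbbbbaabaaba
   9 |  20 | ba
  10 |   3 | baaabbbbbbbbaabaaba
  11 |  17 | baaba
  12 |  14 | baabaaba
  13 |   1 | babaaabbbbbbbbaabaaba
  14 |  13 | bbaabaaba
  15 |   0 | bbabaaabbbbbbbbaabaaba
  16 |  12 | bbbaabaaba
  17 |  11 | bbbbaabaaba
  18 |  10 | bbbbbaabaaba
  19 |   9 | bbbbbbaabaaba
  20 |   8 | bbbbbbbaabaaba
  21 |   7 | bbbbbbbbaabaaba

SA = [21, 4, 18, 15, 5, 19, 2, 16, 6, 20, 3, 17, 14, 1, 13, 0, 12, 11, 10, 9, 8, 7]
[i] adj suffixes → lcp
  [1] 21/4 → 1 ('a')
  [2] 4/18 → 2 ('aa')
  [3] 18/15 → 4 ('aaba')
  [4] 15/5 → 3 ('aab')
  [5] 5/19 → 1 ('a')
  [6] 19/2 → 3 ('aba')
  [7] 2/16 → 4 ('abaa')
  [8] 16/6 → 2 ('ab')
  [9] 6/20 → 0 ('')
  [10] 20/3 → 2 ('ba')
  [11] 3/17 → 3 ('baa')
  [12] 17/14 → 5 ('baaba')
  [13] 14/1 → 2 ('ba')
  [14] 1/13 → 1 ('b')
  [15] 13/0 → 3 ('bba')
  [16] 0/12 → 2 ('bb')
  [17] 12/11 → 3 ('bbb')
  [18] 11/10 → 4 ('bbbb')
  [19] 10/9 → 5 ('bbbbb')
  [20] 9/8 → 6 ('bbbbbb')
  [21] 8/7 → 7 ('bbbbbbb')

n(n+1)/2 = 22·23/2 = 253
Σ LCP = 0 + 1 + 2 + 4 + 3 + 1 + 3 + 4 + 2 + 0 + 2 + 3 + 5 + 2 + 1 + 3 + 2 + 3 + 4 + 5 + 6 + 7 = 63
distinct = 253 − 63 = 190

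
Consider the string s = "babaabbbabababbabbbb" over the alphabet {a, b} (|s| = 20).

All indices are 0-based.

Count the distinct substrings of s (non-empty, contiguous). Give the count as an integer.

rank | idx | suffix
   0 |   3 | aabbbabababbabbbb
   1 |   1 | abaabbbabababbabbbb
   2 |   8 | abababbabbbb
   3 |  10 | ababbabbbb
   4 |  12 | abbabbbb
   5 |   4 | abbbabababbabbbb
   6 |  15 | abbbb
   7 |  19 | b
   8 |   2 | baabbbabababbabbbb
   9 |   0 | babaabbbabababbabbbb
  10 |   7 | babababbabbbb
  11 |   9 | bababbabbbb
  12 |  11 | babbabbbb
  13 |  14 | babbbb
  14 |  18 | bb
  15 |   6 | bbabababbabbbb
  16 |  13 | bbabbbb
  17 |  17 | bbb
  18 |   5 | bbbabababbabbbb
  19 |  16 | bbbb

SA = [3, 1, 8, 10, 12, 4, 15, 19, 2, 0, 7, 9, 11, 14, 18, 6, 13, 17, 5, 16]
i: (SA[i-1],SA[i]) lcp shared
  1: (3,1) 1 'a'
  2: (1,8) 3 'aba'
  3: (8,10) 4 'abab'
  4: (10,12) 2 'ab'
  5: (12,4) 3 'abb'
  6: (4,15) 4 'abbb'
  7: (15,19) 0 ''
  8: (19,2) 1 'b'
  9: (2,0) 2 'ba'
  10: (0,7) 4 'baba'
  11: (7,9) 5 'babab'
  12: (9,11) 3 'bab'
  13: (11,14) 4 'babb'
  14: (14,18) 1 'b'
  15: (18,6) 2 'bb'
  16: (6,13) 4 'bbab'
  17: (13,17) 2 'bb'
  18: (17,5) 3 'bbb'
  19: (5,16) 3 'bbb'

n(n+1)/2 = 20·21/2 = 210
Σ LCP = 0 + 1 + 3 + 4 + 2 + 3 + 4 + 0 + 1 + 2 + 4 + 5 + 3 + 4 + 1 + 2 + 4 + 2 + 3 + 3 = 51
distinct = 210 − 51 = 159

159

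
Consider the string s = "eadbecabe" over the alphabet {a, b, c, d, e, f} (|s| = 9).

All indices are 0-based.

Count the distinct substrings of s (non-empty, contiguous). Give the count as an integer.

sorted suffixes:
  #0 SA[0]=6  'abe'
  #1 SA[1]=1  'adbecabe'
  #2 SA[2]=7  'be'
  #3 SA[3]=3  'becabe'
  #4 SA[4]=5  'cabe'
  #5 SA[5]=2  'dbecabe'
  #6 SA[6]=8  'e'
  #7 SA[7]=0  'eadbecabe'
  #8 SA[8]=4  'ecabe'

SA = [6, 1, 7, 3, 5, 2, 8, 0, 4]
i: (SA[i-1],SA[i]) lcp shared
  1: (6,1) 1 'a'
  2: (1,7) 0 ''
  3: (7,3) 2 'be'
  4: (3,5) 0 ''
  5: (5,2) 0 ''
  6: (2,8) 0 ''
  7: (8,0) 1 'e'
  8: (0,4) 1 'e'

n(n+1)/2 = 9·10/2 = 45
Σ LCP = 0 + 1 + 0 + 2 + 0 + 0 + 0 + 1 + 1 = 5
distinct = 45 − 5 = 40

40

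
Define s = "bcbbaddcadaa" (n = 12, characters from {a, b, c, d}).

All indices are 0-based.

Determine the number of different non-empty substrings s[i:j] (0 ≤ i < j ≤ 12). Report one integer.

rank | idx | suffix
   0 |  11 | a
   1 |  10 | aa
   2 |   8 | adaa
   3 |   4 | addcadaa
   4 |   3 | baddcadaa
   5 |   2 | bbaddcadaa
   6 |   0 | bcbbaddcadaa
   7 |   7 | cadaa
   8 |   1 | cbbaddcadaa
   9 |   9 | daa
  10 |   6 | dcadaa
  11 |   5 | ddcadaa

SA = [11, 10, 8, 4, 3, 2, 0, 7, 1, 9, 6, 5]
[i] adj suffixes → lcp
  [1] 11/10 → 1 ('a')
  [2] 10/8 → 1 ('a')
  [3] 8/4 → 2 ('ad')
  [4] 4/3 → 0 ('')
  [5] 3/2 → 1 ('b')
  [6] 2/0 → 1 ('b')
  [7] 0/7 → 0 ('')
  [8] 7/1 → 1 ('c')
  [9] 1/9 → 0 ('')
  [10] 9/6 → 1 ('d')
  [11] 6/5 → 1 ('d')

n(n+1)/2 = 12·13/2 = 78
Σ LCP = 0 + 1 + 1 + 2 + 0 + 1 + 1 + 0 + 1 + 0 + 1 + 1 = 9
distinct = 78 − 9 = 69

69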